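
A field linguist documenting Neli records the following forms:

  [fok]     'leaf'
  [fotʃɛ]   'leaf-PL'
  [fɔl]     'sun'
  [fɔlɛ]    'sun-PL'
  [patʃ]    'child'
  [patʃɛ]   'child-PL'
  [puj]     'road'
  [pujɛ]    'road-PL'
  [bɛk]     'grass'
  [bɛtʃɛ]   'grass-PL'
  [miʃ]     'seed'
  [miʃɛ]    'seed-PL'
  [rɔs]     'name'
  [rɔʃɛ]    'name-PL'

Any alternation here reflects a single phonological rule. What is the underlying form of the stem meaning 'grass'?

The stem for 'grass' ends in [k] in [bɛk] but [tʃ] in [bɛtʃɛ].
But 'child' keeps [tʃ] in both environments ([patʃ], [patʃɛ]), so there is no rule changing /tʃ/ to [k] in isolation.
Therefore /k/ is basic and [tʃ] is derived by palatalization before a front vowel (/k/ and /s/ become palato-alveolar [tʃ] and [ʃ] before a front vowel).

/bɛk/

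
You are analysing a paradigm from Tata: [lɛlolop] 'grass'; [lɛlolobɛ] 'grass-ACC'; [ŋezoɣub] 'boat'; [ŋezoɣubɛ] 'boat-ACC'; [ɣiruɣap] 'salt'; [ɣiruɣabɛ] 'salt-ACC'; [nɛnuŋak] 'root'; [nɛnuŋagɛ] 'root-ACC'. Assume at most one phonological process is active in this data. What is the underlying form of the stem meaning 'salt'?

/ɣiruɣap/

In [ɣiruɣap] and [ɣiruɣabɛ] the final segment of 'salt' alternates: [p] ~ [b].
Compare 'boat', with invariant [b] in [ŋezoɣub] and [ŋezoɣubɛ]: an analysis with underlying /b/ and a rule producing [p] in isolation would wrongly predict alternation here too.
Therefore /p/ is basic and [b] is derived by intervocalic voicing (voiceless stops become voiced between vowels).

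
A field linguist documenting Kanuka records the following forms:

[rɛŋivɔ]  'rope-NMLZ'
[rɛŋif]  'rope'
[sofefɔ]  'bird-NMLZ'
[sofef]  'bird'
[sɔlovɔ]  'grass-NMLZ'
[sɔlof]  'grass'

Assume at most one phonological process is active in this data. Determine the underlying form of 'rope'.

/rɛŋiv/

The root 'rope' surfaces as [rɛŋivɔ] and [rɛŋif], with a stem-final [v] ~ [f] alternation.
If /f/ were underlying and a rule turned it into [v] before the NMLZ suffix, 'bird' would also alternate; but it has [f] in both [sofefɔ] and [sofef].
So /v/ is underlying, and a rule of word-final obstruent devoicing — voiced obstruents become voiceless word-finally — gives [f].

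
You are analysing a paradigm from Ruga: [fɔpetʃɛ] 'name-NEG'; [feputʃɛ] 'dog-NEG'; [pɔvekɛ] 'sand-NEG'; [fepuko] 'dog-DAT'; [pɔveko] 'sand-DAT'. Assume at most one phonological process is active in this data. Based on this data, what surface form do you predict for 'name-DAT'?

The stem for 'dog' ends in [k] in [fepuko] but [tʃ] in [feputʃɛ].
If /k/ were underlying and a rule turned it into [tʃ] before the NEG suffix, 'sand' would also alternate; but it has [k] in both [pɔveko] and [pɔvekɛ].
The alternation reflects depalatalization: palato-alveolar /tʃ/ becomes [k] when no front vowel follows. /tʃ/ is underlying.
The one attested form of 'name', [fɔpetʃɛ], shows underlying /fɔpetʃ/. Applying the same rule when no front vowel follows gives [fɔpeko].

[fɔpeko]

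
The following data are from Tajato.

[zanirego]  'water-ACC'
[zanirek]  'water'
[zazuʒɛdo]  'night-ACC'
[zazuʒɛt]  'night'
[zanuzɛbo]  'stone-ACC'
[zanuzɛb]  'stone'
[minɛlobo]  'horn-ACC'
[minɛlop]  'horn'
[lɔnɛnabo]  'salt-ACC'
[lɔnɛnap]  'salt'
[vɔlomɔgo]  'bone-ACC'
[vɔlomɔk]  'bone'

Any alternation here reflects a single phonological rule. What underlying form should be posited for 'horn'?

The stem for 'horn' ends in [b] in [minɛlobo] but [p] in [minɛlop].
If /b/ were underlying and a rule turned it into [p] in isolation, 'stone' would also alternate; but it has [b] in both [zanuzɛbo] and [zanuzɛb].
So /p/ is underlying, and a rule of intervocalic voicing — voiceless stops become voiced between vowels — gives [b].
So 'horn' = /minɛlop/.

/minɛlop/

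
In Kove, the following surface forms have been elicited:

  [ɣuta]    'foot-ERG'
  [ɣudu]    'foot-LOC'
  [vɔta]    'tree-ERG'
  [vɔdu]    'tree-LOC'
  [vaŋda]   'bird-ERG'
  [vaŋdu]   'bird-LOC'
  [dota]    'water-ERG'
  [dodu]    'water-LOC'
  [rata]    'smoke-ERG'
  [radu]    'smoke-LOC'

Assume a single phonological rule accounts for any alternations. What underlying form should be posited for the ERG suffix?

/-ta/

The ERG suffix surfaces as [-da] and [-ta], depending on the final segment of the stem.
The LOC suffix, which begins with [d], is invariant after every stem; so [d] is not altered by any rule here.
The ERG suffix is therefore /-ta/ underlyingly, with post-nasal voicing: voiceless stops become voiced after a nasal.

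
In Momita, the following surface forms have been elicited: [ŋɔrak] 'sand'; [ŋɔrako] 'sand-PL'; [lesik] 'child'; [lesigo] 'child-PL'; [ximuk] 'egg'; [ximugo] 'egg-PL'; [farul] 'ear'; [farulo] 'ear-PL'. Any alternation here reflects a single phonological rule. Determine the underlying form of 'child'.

/lesig/

The stem for 'child' ends in [k] in [lesik] but [g] in [lesigo].
But 'sand' keeps [k] in both environments ([ŋɔrak], [ŋɔrako]), so there is no rule changing /k/ to [g] before the PL suffix.
The alternation reflects word-final obstruent devoicing: voiced obstruents become voiceless word-finally. /g/ is underlying.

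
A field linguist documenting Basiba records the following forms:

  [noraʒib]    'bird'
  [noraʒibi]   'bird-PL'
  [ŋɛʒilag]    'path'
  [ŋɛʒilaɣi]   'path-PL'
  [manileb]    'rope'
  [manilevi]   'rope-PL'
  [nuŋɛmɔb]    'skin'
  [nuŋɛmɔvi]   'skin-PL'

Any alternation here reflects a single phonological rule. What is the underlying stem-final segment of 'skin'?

The stem for 'skin' ends in [b] in [nuŋɛmɔb] but [v] in [nuŋɛmɔvi].
But 'bird' keeps [b] in both environments ([noraʒib], [noraʒibi]), so there is no rule changing /b/ to [v] before the PL suffix.
Therefore /v/ is basic and [b] is derived by word-final hardening (voiced fricatives become stops word-finally).

/v/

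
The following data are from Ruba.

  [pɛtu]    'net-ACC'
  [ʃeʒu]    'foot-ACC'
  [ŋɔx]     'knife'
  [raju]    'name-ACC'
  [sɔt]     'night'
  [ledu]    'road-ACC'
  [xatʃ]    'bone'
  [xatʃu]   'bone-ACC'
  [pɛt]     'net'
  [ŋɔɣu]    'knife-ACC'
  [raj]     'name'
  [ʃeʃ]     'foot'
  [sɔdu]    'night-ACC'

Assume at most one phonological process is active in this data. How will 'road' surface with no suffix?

The root 'night' surfaces as [sɔdu] and [sɔt], with a stem-final [d] ~ [t] alternation.
Compare 'net', with invariant [t] in [pɛtu] and [pɛt]: an analysis with underlying /t/ and a rule producing [d] before the ACC suffix would wrongly predict alternation here too.
The alternation reflects word-final obstruent devoicing: voiced obstruents become voiceless word-finally. /d/ is underlying.
From [ledu] the stem 'road' is /led/; word-finally this yields [let].

[let]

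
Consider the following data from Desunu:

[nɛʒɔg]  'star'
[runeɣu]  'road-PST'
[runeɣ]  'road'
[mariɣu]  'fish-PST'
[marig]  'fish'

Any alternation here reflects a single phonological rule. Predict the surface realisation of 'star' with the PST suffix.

[nɛʒɔɣu]

'fish' shows [ɣ] ~ [g] at the end of the stem ([mariɣu] vs [marig]).
But 'road' keeps [ɣ] in both environments ([runeɣu], [runeɣ]), so there is no rule changing /ɣ/ to [g] in isolation.
Therefore /g/ is basic and [ɣ] is derived by intervocalic spirantization (voiced stops become fricatives between vowels).
From [nɛʒɔg] the stem 'star' is /nɛʒɔg/; between vowels this yields [nɛʒɔɣu].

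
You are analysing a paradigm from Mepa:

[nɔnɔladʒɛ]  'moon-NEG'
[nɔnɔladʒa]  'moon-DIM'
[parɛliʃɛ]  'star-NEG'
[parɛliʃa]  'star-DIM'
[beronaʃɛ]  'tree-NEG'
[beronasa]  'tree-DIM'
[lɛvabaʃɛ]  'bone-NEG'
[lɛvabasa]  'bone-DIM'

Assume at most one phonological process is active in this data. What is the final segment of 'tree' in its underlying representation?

The root 'tree' surfaces as [beronaʃɛ] and [beronasa], with a stem-final [ʃ] ~ [s] alternation.
The stem 'star' ([parɛliʃɛ], [parɛliʃa]) shows [ʃ] unchanged in both environments, so [ʃ] cannot be basic with [s] derived before the DIM suffix.
The underlying segment must be /s/; /s/ becomes palato-alveolar [ʃ] before a front vowel, yielding [ʃ] there.

/s/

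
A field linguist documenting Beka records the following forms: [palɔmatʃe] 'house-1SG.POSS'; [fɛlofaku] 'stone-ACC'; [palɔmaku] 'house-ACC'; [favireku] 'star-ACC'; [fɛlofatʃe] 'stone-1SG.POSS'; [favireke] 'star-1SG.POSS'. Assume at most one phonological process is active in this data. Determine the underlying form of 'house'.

The stem for 'house' ends in [tʃ] in [palɔmatʃe] but [k] in [palɔmaku].
Compare 'star', with invariant [k] in [favireke] and [favireku]: an analysis with underlying /k/ and a rule producing [tʃ] before the 1SG.POSS suffix would wrongly predict alternation here too.
Therefore /tʃ/ is basic and [k] is derived by depalatalization (palato-alveolar /tʃ/ becomes [k] when no front vowel follows).

/palɔmatʃ/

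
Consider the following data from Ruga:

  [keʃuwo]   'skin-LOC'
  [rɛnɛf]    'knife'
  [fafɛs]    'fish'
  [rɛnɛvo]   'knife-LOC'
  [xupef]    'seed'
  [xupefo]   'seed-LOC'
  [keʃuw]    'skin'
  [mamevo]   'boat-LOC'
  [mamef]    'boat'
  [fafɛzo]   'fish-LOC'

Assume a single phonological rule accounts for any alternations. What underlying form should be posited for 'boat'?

The root 'boat' surfaces as [mamef] and [mamevo], with a stem-final [f] ~ [v] alternation.
If /f/ were underlying and a rule turned it into [v] before the LOC suffix, 'seed' would also alternate; but it has [f] in both [xupef] and [xupefo].
The alternation reflects word-final obstruent devoicing: voiced obstruents become voiceless word-finally. /v/ is underlying.

/mamev/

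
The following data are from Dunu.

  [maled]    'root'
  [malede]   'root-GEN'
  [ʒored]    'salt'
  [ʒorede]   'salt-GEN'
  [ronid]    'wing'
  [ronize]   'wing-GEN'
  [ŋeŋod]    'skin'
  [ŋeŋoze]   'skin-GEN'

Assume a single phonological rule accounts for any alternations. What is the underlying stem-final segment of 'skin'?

/z/

The root 'skin' surfaces as [ŋeŋod] and [ŋeŋoze], with a stem-final [d] ~ [z] alternation.
But 'root' keeps [d] in both environments ([maled], [malede]), so there is no rule changing /d/ to [z] before the GEN suffix.
The underlying segment must be /z/; voiced fricatives become stops word-finally, yielding [d] there.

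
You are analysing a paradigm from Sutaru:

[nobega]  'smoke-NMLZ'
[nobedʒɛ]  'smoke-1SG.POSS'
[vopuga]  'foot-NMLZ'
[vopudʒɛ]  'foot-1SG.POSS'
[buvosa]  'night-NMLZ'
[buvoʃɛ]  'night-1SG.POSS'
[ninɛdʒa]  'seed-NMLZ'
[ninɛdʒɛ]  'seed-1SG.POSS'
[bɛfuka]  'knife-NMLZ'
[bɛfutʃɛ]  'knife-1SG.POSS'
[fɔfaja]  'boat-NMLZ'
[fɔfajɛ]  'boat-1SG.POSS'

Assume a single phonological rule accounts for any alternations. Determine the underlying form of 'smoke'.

/nobeg/

The root 'smoke' surfaces as [nobega] and [nobedʒɛ], with a stem-final [g] ~ [dʒ] alternation.
If /dʒ/ were underlying and a rule turned it into [g] before the NMLZ suffix, 'seed' would also alternate; but it has [dʒ] in both [ninɛdʒa] and [ninɛdʒɛ].
Therefore /g/ is basic and [dʒ] is derived by palatalization before a front vowel (/k/, /g/ and /s/ become palato-alveolar [tʃ], [dʒ] and [ʃ] before a front vowel).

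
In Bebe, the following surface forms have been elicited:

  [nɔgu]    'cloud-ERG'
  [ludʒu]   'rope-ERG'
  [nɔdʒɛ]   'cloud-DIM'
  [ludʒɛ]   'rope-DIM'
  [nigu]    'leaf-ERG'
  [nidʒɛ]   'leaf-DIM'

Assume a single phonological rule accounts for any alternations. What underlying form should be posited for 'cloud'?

The stem for 'cloud' ends in [dʒ] in [nɔdʒɛ] but [g] in [nɔgu].
Compare 'rope', with invariant [dʒ] in [ludʒɛ] and [ludʒu]: an analysis with underlying /dʒ/ and a rule producing [g] before the ERG suffix would wrongly predict alternation here too.
Therefore /g/ is basic and [dʒ] is derived by palatalization before a front vowel (/g/ becomes palato-alveolar [dʒ] before a front vowel).

/nɔg/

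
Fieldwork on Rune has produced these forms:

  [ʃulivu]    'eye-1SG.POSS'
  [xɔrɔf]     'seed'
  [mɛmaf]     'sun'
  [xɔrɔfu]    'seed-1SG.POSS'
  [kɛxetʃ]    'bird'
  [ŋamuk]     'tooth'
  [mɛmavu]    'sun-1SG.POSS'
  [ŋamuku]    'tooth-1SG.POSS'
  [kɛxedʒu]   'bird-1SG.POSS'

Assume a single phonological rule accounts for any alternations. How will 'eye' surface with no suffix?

In [mɛmavu] and [mɛmaf] the final segment of 'sun' alternates: [v] ~ [f].
Compare 'seed', with invariant [f] in [xɔrɔfu] and [xɔrɔf]: an analysis with underlying /f/ and a rule producing [v] before the 1SG.POSS suffix would wrongly predict alternation here too.
So /v/ is underlying, and a rule of word-final obstruent devoicing — voiced obstruents become voiceless word-finally — gives [f].
From [ʃulivu] the stem 'eye' is /ʃuliv/; word-finally this yields [ʃulif].

[ʃulif]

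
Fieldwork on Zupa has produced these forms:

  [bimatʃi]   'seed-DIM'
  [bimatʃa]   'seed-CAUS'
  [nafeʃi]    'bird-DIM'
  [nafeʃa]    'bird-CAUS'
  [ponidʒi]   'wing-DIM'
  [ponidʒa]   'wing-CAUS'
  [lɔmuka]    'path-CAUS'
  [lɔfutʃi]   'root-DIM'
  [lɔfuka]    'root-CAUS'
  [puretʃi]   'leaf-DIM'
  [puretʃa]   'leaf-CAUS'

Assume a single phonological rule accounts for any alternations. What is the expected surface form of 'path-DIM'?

[lɔmutʃi]

'root' shows [tʃ] ~ [k] at the end of the stem ([lɔfutʃi] vs [lɔfuka]).
Compare 'leaf', with invariant [tʃ] in [puretʃi] and [puretʃa]: an analysis with underlying /tʃ/ and a rule producing [k] before the CAUS suffix would wrongly predict alternation here too.
The underlying segment must be /k/; /k/ becomes palato-alveolar [tʃ] before a front vowel, yielding [tʃ] there.
From [lɔmuka] the stem 'path' is /lɔmuk/; before a front vowel this yields [lɔmutʃi].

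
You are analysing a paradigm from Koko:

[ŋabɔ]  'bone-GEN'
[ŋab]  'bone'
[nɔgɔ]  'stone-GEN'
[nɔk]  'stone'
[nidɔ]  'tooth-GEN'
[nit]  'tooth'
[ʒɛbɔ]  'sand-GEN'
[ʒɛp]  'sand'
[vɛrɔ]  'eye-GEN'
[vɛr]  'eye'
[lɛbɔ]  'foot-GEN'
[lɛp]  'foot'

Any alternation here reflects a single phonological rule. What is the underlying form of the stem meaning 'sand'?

The stem for 'sand' ends in [b] in [ʒɛbɔ] but [p] in [ʒɛp].
Compare 'bone', with invariant [b] in [ŋabɔ] and [ŋab]: an analysis with underlying /b/ and a rule producing [p] in isolation would wrongly predict alternation here too.
So /p/ is underlying, and a rule of intervocalic voicing — voiceless stops become voiced between vowels — gives [b].
Hence 'sand' is /ʒɛp/ underlyingly.

/ʒɛp/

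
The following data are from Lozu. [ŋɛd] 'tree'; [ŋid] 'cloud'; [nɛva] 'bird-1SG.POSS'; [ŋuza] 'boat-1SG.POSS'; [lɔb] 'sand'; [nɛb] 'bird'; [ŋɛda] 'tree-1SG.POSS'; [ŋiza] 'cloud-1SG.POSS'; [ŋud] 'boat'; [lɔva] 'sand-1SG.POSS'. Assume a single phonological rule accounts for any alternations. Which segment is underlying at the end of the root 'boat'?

/z/

The stem for 'boat' ends in [z] in [ŋuza] but [d] in [ŋud].
Compare 'tree', with invariant [d] in [ŋɛda] and [ŋɛd]: an analysis with underlying /d/ and a rule producing [z] before the 1SG.POSS suffix would wrongly predict alternation here too.
So /z/ is underlying, and a rule of word-final hardening — voiced fricatives become stops word-finally — gives [d].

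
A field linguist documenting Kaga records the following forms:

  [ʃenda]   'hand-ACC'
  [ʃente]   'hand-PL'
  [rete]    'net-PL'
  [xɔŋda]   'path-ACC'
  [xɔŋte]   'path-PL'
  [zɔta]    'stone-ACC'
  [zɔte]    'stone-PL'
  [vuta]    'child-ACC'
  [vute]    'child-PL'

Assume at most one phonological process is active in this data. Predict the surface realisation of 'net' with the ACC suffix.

[reta]

The ACC suffix surfaces as [-da] and [-ta], depending on the final segment of the stem.
By contrast the PL suffix keeps its initial [t] throughout — that segment must be underlying.
The ACC suffix is therefore /-da/ underlyingly, with post-vocalic devoicing: voiced stops become voiceless after a vowel.
After 'net', which ends in a vowel, the suffix surfaces as [-ta], giving [reta].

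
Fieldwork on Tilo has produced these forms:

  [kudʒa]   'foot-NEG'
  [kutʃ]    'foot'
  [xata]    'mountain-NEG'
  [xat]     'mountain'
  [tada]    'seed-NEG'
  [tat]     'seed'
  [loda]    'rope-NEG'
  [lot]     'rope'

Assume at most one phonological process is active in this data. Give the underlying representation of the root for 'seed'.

The root 'seed' surfaces as [tada] and [tat], with a stem-final [d] ~ [t] alternation.
But 'mountain' keeps [t] in both environments ([xata], [xat]), so there is no rule changing /t/ to [d] before the NEG suffix.
The underlying segment must be /d/; voiced obstruents become voiceless word-finally, yielding [t] there.

/tad/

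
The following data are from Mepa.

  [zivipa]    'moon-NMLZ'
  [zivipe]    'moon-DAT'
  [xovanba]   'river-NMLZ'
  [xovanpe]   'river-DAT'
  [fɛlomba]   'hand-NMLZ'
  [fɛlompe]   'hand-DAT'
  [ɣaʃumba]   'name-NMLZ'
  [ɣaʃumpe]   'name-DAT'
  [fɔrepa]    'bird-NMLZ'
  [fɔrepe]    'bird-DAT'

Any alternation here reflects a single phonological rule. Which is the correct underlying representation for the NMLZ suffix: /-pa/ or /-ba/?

The NMLZ suffix surfaces as [-ba] and [-pa], depending on the final segment of the stem.
By contrast the DAT suffix keeps its initial [p] throughout — that segment must be underlying.
So the underlying form is /-ba/, and voiced stops become voiceless after a vowel.

/-ba/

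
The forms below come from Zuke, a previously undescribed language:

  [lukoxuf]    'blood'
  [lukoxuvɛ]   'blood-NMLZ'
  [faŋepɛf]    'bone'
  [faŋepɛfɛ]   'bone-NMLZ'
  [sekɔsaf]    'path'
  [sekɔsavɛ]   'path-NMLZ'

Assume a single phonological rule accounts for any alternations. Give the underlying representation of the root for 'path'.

'path' shows [f] ~ [v] at the end of the stem ([sekɔsaf] vs [sekɔsavɛ]).
Compare 'bone', with invariant [f] in [faŋepɛf] and [faŋepɛfɛ]: an analysis with underlying /f/ and a rule producing [v] before the NMLZ suffix would wrongly predict alternation here too.
So /v/ is underlying, and a rule of word-final obstruent devoicing — voiced obstruents become voiceless word-finally — gives [f].
So 'path' = /sekɔsav/.

/sekɔsav/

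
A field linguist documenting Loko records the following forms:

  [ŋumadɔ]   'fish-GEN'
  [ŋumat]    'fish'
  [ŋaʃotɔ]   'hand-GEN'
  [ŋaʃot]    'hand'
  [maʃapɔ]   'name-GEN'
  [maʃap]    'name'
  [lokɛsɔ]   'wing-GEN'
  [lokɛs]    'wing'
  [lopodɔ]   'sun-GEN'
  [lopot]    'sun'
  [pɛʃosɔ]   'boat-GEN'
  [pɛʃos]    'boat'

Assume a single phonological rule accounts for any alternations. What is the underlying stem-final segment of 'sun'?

In [lopodɔ] and [lopot] the final segment of 'sun' alternates: [d] ~ [t].
The stem 'hand' ([ŋaʃotɔ], [ŋaʃot]) shows [t] unchanged in both environments, so [t] cannot be basic with [d] derived before the GEN suffix.
The alternation reflects word-final obstruent devoicing: voiced obstruents become voiceless word-finally. /d/ is underlying.

/d/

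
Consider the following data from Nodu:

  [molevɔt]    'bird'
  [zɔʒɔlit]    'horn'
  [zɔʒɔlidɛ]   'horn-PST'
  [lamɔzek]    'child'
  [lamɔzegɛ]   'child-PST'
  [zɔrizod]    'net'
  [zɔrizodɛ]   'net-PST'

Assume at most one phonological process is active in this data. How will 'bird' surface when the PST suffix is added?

[molevɔdɛ]

The stem for 'horn' ends in [t] in [zɔʒɔlit] but [d] in [zɔʒɔlidɛ].
If /d/ were underlying and a rule turned it into [t] in isolation, 'net' would also alternate; but it has [d] in both [zɔrizod] and [zɔrizodɛ].
So /t/ is underlying, and a rule of intervocalic voicing — voiceless stops become voiced between vowels — gives [d].
The one attested form of 'bird', [molevɔt], shows underlying /molevɔt/. Applying the same rule between vowels gives [molevɔdɛ].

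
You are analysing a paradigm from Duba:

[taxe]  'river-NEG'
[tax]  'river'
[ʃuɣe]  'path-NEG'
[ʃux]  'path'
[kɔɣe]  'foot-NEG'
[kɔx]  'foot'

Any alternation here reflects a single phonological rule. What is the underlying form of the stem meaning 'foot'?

/kɔɣ/

In [kɔɣe] and [kɔx] the final segment of 'foot' alternates: [ɣ] ~ [x].
Compare 'river', with invariant [x] in [taxe] and [tax]: an analysis with underlying /x/ and a rule producing [ɣ] before the NEG suffix would wrongly predict alternation here too.
So /ɣ/ is underlying, and a rule of word-final obstruent devoicing — voiced obstruents become voiceless word-finally — gives [x].
So 'foot' = /kɔɣ/.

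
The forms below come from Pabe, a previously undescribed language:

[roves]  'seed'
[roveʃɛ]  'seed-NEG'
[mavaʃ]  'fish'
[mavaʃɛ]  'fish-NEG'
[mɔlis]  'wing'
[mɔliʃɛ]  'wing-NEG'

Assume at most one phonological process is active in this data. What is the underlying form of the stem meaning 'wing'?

/mɔlis/

In [mɔlis] and [mɔliʃɛ] the final segment of 'wing' alternates: [s] ~ [ʃ].
But 'fish' keeps [ʃ] in both environments ([mavaʃ], [mavaʃɛ]), so there is no rule changing /ʃ/ to [s] in isolation.
Therefore /s/ is basic and [ʃ] is derived by palatalization before a front vowel (/s/ becomes palato-alveolar [ʃ] before a front vowel).
So 'wing' = /mɔlis/.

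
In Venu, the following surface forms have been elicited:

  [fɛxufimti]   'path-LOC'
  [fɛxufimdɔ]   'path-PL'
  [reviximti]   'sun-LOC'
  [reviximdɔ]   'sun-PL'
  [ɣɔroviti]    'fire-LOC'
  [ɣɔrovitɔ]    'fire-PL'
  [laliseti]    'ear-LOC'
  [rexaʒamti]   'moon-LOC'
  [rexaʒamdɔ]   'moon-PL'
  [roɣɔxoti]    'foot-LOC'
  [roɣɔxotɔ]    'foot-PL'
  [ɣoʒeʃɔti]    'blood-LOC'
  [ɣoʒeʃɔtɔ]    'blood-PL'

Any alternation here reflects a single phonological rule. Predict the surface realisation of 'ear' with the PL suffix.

The PL morpheme has two allomorphs, [-dɔ] and [-tɔ].
The LOC suffix, which begins with [t], is invariant after every stem; so [t] is not altered by any rule here.
The PL suffix is therefore /-dɔ/ underlyingly, with post-vocalic devoicing: voiced stops become voiceless after a vowel.
After 'ear', which ends in a vowel, the suffix surfaces as [-tɔ], giving [lalisetɔ].

[lalisetɔ]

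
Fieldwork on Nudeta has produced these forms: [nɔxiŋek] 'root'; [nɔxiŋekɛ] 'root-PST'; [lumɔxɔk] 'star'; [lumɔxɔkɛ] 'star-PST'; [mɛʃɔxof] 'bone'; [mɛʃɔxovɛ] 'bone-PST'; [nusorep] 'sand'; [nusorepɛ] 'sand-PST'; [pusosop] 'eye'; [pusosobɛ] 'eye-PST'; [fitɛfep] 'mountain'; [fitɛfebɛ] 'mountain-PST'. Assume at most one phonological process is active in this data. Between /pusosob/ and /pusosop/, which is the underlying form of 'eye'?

The root 'eye' surfaces as [pusosop] and [pusosobɛ], with a stem-final [p] ~ [b] alternation.
But 'sand' keeps [p] in both environments ([nusorep], [nusorepɛ]), so there is no rule changing /p/ to [b] before the PST suffix.
So /b/ is underlying, and a rule of word-final obstruent devoicing — voiced obstruents become voiceless word-finally — gives [p].

/pusosob/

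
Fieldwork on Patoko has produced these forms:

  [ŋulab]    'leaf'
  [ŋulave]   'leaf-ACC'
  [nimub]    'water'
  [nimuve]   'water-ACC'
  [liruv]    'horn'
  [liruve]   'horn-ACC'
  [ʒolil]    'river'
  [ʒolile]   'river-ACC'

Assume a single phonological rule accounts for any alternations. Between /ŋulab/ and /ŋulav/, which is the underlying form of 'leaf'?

'leaf' shows [b] ~ [v] at the end of the stem ([ŋulab] vs [ŋulave]).
If /v/ were underlying and a rule turned it into [b] in isolation, 'horn' would also alternate; but it has [v] in both [liruv] and [liruve].
The alternation reflects intervocalic spirantization: voiced stops become fricatives between vowels. /b/ is underlying.

/ŋulab/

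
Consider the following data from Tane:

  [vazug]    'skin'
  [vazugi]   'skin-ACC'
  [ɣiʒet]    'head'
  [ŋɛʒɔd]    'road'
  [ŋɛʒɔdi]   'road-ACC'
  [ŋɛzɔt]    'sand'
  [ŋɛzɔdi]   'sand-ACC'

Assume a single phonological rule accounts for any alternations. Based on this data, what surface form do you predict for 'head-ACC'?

'sand' shows [t] ~ [d] at the end of the stem ([ŋɛzɔt] vs [ŋɛzɔdi]).
If /d/ were underlying and a rule turned it into [t] in isolation, 'road' would also alternate; but it has [d] in both [ŋɛʒɔd] and [ŋɛʒɔdi].
The alternation reflects intervocalic voicing: voiceless stops become voiced between vowels. /t/ is underlying.
The one attested form of 'head', [ɣiʒet], shows underlying /ɣiʒet/. Applying the same rule between vowels gives [ɣiʒedi].

[ɣiʒedi]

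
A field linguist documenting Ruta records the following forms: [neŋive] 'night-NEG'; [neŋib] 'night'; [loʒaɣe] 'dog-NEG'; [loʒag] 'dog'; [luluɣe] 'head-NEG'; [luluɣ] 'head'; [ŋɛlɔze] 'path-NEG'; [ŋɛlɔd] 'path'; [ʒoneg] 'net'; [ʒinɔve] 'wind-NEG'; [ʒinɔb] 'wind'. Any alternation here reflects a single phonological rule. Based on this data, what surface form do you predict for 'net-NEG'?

In [loʒaɣe] and [loʒag] the final segment of 'dog' alternates: [ɣ] ~ [g].
The stem 'head' ([luluɣe], [luluɣ]) shows [ɣ] unchanged in both environments, so [ɣ] cannot be basic with [g] derived in isolation.
Therefore /g/ is basic and [ɣ] is derived by intervocalic spirantization (voiced stops become fricatives between vowels).
From [ʒoneg] the stem 'net' is /ʒoneg/; between vowels this yields [ʒoneɣe].

[ʒoneɣe]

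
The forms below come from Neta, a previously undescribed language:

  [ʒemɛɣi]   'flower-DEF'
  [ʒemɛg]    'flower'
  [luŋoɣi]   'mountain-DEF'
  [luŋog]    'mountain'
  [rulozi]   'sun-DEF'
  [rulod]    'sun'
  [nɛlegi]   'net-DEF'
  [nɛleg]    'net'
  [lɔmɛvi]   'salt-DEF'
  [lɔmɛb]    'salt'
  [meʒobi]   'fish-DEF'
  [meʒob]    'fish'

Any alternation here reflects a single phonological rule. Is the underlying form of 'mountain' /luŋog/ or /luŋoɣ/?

/luŋoɣ/

The stem for 'mountain' ends in [ɣ] in [luŋoɣi] but [g] in [luŋog].
Compare 'net', with invariant [g] in [nɛlegi] and [nɛleg]: an analysis with underlying /g/ and a rule producing [ɣ] before the DEF suffix would wrongly predict alternation here too.
The alternation reflects word-final hardening: voiced fricatives become stops word-finally. /ɣ/ is underlying.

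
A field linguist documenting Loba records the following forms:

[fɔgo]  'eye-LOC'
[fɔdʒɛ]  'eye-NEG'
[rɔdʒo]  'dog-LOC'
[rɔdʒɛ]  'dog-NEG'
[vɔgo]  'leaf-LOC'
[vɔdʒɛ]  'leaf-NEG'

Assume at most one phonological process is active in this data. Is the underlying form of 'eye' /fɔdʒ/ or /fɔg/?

/fɔg/

The root 'eye' surfaces as [fɔgo] and [fɔdʒɛ], with a stem-final [g] ~ [dʒ] alternation.
But 'dog' keeps [dʒ] in both environments ([rɔdʒo], [rɔdʒɛ]), so there is no rule changing /dʒ/ to [g] before the LOC suffix.
The alternation reflects palatalization before a front vowel: /g/ becomes palato-alveolar [dʒ] before a front vowel. /g/ is underlying.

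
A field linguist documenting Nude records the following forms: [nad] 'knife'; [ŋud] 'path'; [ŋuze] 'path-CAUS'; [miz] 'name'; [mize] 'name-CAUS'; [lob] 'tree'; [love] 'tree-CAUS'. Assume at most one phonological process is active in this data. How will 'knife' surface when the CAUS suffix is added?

[naze]

In [ŋud] and [ŋuze] the final segment of 'path' alternates: [d] ~ [z].
The stem 'name' ([miz], [mize]) shows [z] unchanged in both environments, so [z] cannot be basic with [d] derived in isolation.
The alternation reflects intervocalic spirantization: voiced stops become fricatives between vowels. /d/ is underlying.
The one attested form of 'knife', [nad], shows underlying /nad/. Applying the same rule between vowels gives [naze].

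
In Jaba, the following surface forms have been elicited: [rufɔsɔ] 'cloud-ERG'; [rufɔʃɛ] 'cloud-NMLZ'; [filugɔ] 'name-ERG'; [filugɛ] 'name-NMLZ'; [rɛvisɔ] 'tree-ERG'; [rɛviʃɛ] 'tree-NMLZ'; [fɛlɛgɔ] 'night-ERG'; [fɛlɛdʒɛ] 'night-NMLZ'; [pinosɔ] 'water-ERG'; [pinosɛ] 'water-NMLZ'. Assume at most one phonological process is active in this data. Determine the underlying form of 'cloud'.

/rufɔʃ/

In [rufɔsɔ] and [rufɔʃɛ] the final segment of 'cloud' alternates: [s] ~ [ʃ].
But 'water' keeps [s] in both environments ([pinosɔ], [pinosɛ]), so there is no rule changing /s/ to [ʃ] before the NMLZ suffix.
The alternation reflects depalatalization: palato-alveolar /dʒ/ and /ʃ/ become [g] and [s] when no front vowel follows. /ʃ/ is underlying.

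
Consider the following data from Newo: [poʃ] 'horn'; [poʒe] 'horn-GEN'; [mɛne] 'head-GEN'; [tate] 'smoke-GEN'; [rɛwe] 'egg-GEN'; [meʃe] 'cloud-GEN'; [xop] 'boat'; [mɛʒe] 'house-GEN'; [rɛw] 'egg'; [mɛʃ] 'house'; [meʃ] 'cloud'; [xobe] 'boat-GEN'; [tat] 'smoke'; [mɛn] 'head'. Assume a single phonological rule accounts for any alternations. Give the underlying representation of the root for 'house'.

/mɛʒ/

The root 'house' surfaces as [mɛʃ] and [mɛʒe], with a stem-final [ʃ] ~ [ʒ] alternation.
But 'cloud' keeps [ʃ] in both environments ([meʃ], [meʃe]), so there is no rule changing /ʃ/ to [ʒ] before the GEN suffix.
Therefore /ʒ/ is basic and [ʃ] is derived by word-final obstruent devoicing (voiced obstruents become voiceless word-finally).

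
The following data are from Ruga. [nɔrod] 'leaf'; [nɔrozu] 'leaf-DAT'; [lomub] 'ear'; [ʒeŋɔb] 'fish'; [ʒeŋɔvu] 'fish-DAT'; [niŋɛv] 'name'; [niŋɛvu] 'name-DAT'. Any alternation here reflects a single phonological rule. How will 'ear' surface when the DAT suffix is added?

'fish' shows [b] ~ [v] at the end of the stem ([ʒeŋɔb] vs [ʒeŋɔvu]).
Compare 'name', with invariant [v] in [niŋɛv] and [niŋɛvu]: an analysis with underlying /v/ and a rule producing [b] in isolation would wrongly predict alternation here too.
The underlying segment must be /b/; voiced stops become fricatives between vowels, yielding [v] there.
The one attested form of 'ear', [lomub], shows underlying /lomub/. Applying the same rule between vowels gives [lomuvu].

[lomuvu]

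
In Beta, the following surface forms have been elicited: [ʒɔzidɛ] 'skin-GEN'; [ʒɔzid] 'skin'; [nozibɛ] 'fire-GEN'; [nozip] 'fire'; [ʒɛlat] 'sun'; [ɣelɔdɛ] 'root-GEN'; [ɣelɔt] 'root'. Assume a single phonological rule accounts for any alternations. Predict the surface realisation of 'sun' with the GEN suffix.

[ʒɛladɛ]

The stem for 'root' ends in [d] in [ɣelɔdɛ] but [t] in [ɣelɔt].
The stem 'skin' ([ʒɔzidɛ], [ʒɔzid]) shows [d] unchanged in both environments, so [d] cannot be basic with [t] derived in isolation.
So /t/ is underlying, and a rule of intervocalic voicing — voiceless stops become voiced between vowels — gives [d].
The one attested form of 'sun', [ʒɛlat], shows underlying /ʒɛlat/. Applying the same rule between vowels gives [ʒɛladɛ].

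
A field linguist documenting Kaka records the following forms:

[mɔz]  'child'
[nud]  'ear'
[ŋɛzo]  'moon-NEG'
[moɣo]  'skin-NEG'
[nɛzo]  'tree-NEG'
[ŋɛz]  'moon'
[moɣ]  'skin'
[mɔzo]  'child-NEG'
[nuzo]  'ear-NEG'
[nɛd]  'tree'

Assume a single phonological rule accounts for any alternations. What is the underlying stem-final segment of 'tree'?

'tree' shows [d] ~ [z] at the end of the stem ([nɛd] vs [nɛzo]).
Compare 'child', with invariant [z] in [mɔz] and [mɔzo]: an analysis with underlying /z/ and a rule producing [d] in isolation would wrongly predict alternation here too.
The underlying segment must be /d/; voiced stops become fricatives between vowels, yielding [z] there.

/d/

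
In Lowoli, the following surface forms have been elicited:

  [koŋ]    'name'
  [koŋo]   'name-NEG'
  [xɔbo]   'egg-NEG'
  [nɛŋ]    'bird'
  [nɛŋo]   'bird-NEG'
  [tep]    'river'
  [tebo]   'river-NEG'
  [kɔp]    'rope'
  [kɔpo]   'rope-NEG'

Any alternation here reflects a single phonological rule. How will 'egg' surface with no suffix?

[xɔp]

In [tep] and [tebo] the final segment of 'river' alternates: [p] ~ [b].
If /p/ were underlying and a rule turned it into [b] before the NEG suffix, 'rope' would also alternate; but it has [p] in both [kɔp] and [kɔpo].
So /b/ is underlying, and a rule of word-final obstruent devoicing — voiced obstruents become voiceless word-finally — gives [p].
The one attested form of 'egg', [xɔbo], shows underlying /xɔb/. Applying the same rule word-finally gives [xɔp].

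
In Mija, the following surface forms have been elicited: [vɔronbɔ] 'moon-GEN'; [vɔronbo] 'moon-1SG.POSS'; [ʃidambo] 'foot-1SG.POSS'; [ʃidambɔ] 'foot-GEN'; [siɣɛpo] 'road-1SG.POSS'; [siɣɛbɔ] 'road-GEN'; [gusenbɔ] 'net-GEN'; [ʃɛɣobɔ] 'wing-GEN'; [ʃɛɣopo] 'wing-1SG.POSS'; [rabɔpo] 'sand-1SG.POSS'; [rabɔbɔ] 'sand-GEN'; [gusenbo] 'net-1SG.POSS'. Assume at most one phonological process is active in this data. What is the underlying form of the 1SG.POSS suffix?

The 1SG.POSS suffix surfaces as [-bo] and [-po], depending on the final segment of the stem.
By contrast the GEN suffix keeps its initial [b] throughout — that segment must be underlying.
So the underlying form is /-po/, and voiceless stops become voiced after a nasal.

/-po/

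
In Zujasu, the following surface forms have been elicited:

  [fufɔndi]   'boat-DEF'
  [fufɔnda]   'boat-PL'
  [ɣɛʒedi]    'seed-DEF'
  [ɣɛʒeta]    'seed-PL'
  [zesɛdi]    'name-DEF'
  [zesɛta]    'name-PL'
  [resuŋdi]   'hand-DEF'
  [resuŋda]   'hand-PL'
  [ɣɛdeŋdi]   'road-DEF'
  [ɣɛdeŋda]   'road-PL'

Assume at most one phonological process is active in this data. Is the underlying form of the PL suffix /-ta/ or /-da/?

/-ta/

The PL morpheme has two allomorphs, [-da] and [-ta].
The DEF suffix, which begins with [d], is invariant after every stem; so [d] is not altered by any rule here.
So the underlying form is /-ta/, and voiceless stops become voiced after a nasal.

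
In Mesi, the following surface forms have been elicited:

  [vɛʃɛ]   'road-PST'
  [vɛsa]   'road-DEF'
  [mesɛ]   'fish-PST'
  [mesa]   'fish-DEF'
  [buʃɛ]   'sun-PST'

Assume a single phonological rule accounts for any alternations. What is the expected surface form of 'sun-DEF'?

[busa]

The stem for 'road' ends in [ʃ] in [vɛʃɛ] but [s] in [vɛsa].
Compare 'fish', with invariant [s] in [mesɛ] and [mesa]: an analysis with underlying /s/ and a rule producing [ʃ] before the PST suffix would wrongly predict alternation here too.
The alternation reflects depalatalization: palato-alveolar /ʃ/ becomes [s] when no front vowel follows. /ʃ/ is underlying.
The one attested form of 'sun', [buʃɛ], shows underlying /buʃ/. Applying the same rule when no front vowel follows gives [busa].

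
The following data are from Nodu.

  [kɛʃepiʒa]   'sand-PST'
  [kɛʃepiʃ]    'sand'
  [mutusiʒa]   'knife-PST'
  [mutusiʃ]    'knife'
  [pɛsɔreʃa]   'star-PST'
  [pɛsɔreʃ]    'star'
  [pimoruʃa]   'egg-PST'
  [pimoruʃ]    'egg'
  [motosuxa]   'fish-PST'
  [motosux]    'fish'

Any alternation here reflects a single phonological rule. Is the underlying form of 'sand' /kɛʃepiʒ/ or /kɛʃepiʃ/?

The stem for 'sand' ends in [ʒ] in [kɛʃepiʒa] but [ʃ] in [kɛʃepiʃ].
The stem 'egg' ([pimoruʃa], [pimoruʃ]) shows [ʃ] unchanged in both environments, so [ʃ] cannot be basic with [ʒ] derived before the PST suffix.
The alternation reflects word-final obstruent devoicing: voiced obstruents become voiceless word-finally. /ʒ/ is underlying.

/kɛʃepiʒ/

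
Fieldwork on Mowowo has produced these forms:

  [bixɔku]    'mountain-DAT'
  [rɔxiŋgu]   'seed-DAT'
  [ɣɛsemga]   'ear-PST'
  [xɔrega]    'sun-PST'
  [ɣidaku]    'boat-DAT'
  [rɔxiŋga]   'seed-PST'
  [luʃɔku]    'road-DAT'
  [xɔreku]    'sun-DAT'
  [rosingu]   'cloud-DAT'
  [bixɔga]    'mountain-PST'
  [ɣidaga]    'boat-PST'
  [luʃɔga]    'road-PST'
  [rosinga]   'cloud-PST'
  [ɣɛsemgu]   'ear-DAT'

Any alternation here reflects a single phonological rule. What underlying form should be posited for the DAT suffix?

/-ku/

The DAT morpheme has two allomorphs, [-gu] and [-ku].
The PST suffix, which begins with [g], is invariant after every stem; so [g] is not altered by any rule here.
The DAT suffix is therefore /-ku/ underlyingly, with post-nasal voicing: voiceless stops become voiced after a nasal.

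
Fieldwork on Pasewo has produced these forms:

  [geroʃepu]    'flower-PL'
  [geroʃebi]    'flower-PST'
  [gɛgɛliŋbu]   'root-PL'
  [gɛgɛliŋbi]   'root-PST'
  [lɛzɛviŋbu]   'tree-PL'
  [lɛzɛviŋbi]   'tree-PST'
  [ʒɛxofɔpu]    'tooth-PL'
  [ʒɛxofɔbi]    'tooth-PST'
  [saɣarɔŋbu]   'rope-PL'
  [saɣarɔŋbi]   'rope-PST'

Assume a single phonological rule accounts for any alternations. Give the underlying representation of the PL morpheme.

The PL suffix surfaces as [-bu] and [-pu], depending on the final segment of the stem.
The PST suffix, which begins with [b], is invariant after every stem; so [b] is not altered by any rule here.
The PL suffix is therefore /-pu/ underlyingly, with post-nasal voicing: voiceless stops become voiced after a nasal.

/-pu/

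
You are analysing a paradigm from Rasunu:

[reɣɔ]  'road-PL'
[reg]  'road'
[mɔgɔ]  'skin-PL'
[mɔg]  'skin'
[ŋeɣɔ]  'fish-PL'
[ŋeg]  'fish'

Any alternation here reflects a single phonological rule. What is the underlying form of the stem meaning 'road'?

In [reɣɔ] and [reg] the final segment of 'road' alternates: [ɣ] ~ [g].
Compare 'skin', with invariant [g] in [mɔgɔ] and [mɔg]: an analysis with underlying /g/ and a rule producing [ɣ] before the PL suffix would wrongly predict alternation here too.
The underlying segment must be /ɣ/; voiced fricatives become stops word-finally, yielding [g] there.

/reɣ/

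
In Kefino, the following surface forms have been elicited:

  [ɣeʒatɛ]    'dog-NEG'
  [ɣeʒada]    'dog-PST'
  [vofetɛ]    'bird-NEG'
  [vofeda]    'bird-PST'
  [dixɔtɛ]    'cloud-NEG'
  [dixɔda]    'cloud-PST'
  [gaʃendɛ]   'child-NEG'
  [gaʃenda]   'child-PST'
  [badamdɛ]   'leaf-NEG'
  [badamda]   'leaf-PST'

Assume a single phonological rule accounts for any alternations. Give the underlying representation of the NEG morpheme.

/-tɛ/

The NEG morpheme has two allomorphs, [-dɛ] and [-tɛ].
By contrast the PST suffix keeps its initial [d] throughout — that segment must be underlying.
So the underlying form is /-tɛ/, and voiceless stops become voiced after a nasal.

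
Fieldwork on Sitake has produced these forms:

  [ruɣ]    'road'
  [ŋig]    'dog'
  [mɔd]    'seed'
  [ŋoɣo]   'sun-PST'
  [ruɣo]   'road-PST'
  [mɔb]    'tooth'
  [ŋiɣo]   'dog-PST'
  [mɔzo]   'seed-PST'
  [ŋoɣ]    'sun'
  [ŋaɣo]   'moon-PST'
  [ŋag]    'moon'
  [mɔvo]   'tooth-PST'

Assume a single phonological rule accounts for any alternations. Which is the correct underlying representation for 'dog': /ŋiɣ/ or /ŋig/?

'dog' shows [g] ~ [ɣ] at the end of the stem ([ŋig] vs [ŋiɣo]).
Compare 'road', with invariant [ɣ] in [ruɣ] and [ruɣo]: an analysis with underlying /ɣ/ and a rule producing [g] in isolation would wrongly predict alternation here too.
Therefore /g/ is basic and [ɣ] is derived by intervocalic spirantization (voiced stops become fricatives between vowels).

/ŋig/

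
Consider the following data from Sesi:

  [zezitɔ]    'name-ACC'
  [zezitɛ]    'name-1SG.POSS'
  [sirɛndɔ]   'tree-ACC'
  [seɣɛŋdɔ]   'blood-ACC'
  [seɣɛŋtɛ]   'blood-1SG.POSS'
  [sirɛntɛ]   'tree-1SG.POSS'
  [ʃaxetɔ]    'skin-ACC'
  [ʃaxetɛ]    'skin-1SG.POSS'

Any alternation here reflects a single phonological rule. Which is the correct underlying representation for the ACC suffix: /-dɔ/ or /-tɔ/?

/-dɔ/

The ACC suffix surfaces as [-dɔ] and [-tɔ], depending on the final segment of the stem.
The 1SG.POSS suffix, which begins with [t], is invariant after every stem; so [t] is not altered by any rule here.
The ACC suffix is therefore /-dɔ/ underlyingly, with post-vocalic devoicing: voiced stops become voiceless after a vowel.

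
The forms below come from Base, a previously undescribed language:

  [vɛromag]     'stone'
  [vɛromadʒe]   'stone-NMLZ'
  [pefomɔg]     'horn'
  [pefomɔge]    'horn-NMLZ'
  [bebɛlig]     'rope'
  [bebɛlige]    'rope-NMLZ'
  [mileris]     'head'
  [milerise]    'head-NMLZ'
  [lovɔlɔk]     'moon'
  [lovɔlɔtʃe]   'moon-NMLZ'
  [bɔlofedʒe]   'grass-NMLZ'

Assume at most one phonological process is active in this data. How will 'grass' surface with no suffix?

[bɔlofeg]

The stem for 'stone' ends in [g] in [vɛromag] but [dʒ] in [vɛromadʒe].
But 'rope' keeps [g] in both environments ([bebɛlig], [bebɛlige]), so there is no rule changing /g/ to [dʒ] before the NMLZ suffix.
Therefore /dʒ/ is basic and [g] is derived by depalatalization (palato-alveolar /tʃ/ and /dʒ/ become [k] and [g] when no front vowel follows).
The one attested form of 'grass', [bɔlofedʒe], shows underlying /bɔlofedʒ/. Applying the same rule when no front vowel follows gives [bɔlofeg].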